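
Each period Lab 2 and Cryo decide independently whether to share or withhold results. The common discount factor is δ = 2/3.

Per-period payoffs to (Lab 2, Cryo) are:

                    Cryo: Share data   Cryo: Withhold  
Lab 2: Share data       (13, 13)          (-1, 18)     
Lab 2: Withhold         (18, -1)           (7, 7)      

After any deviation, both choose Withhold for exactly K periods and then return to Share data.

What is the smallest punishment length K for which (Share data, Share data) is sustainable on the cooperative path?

2

No profitable deviation requires (13−7)(δ+…+δ^K) ≥ 18−13, i.e. δ+…+δ^K ≥ 5/6 ≈ 0.8333.
With δ = 2/3, the partial sums are K=1: 0.6667, K=2: 1.1111.
K = 2 is the first length at which the sum reaches 0.8333.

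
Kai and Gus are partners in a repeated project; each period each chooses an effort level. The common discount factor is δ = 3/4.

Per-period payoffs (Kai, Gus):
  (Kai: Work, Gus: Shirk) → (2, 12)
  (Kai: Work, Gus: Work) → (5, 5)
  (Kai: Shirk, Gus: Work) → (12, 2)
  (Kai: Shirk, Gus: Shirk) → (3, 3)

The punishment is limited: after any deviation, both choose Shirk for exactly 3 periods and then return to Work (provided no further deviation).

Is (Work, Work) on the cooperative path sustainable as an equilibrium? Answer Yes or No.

No

IC: δ+…+δ^3 ≥ (12−5)/(5−3) = 7/2.
At δ = 3/4: partial sum = 1.7344 < 3.5000. Cooperation not sustainable.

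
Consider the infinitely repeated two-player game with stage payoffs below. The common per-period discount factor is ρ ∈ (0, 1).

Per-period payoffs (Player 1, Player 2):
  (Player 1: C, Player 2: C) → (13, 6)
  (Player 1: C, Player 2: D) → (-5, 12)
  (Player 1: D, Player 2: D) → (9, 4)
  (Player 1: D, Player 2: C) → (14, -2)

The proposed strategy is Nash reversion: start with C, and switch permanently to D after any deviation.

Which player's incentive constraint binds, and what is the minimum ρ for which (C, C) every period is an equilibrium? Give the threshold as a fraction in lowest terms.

Player 2; ρ ≥ 3/4

Player 1's threshold: (14−13)/(14−9) = 1/5.
Player 2's threshold: (12−6)/(12−4) = 3/4.
1/5 < 3/4, so Player 2 binds and ρ* = 3/4.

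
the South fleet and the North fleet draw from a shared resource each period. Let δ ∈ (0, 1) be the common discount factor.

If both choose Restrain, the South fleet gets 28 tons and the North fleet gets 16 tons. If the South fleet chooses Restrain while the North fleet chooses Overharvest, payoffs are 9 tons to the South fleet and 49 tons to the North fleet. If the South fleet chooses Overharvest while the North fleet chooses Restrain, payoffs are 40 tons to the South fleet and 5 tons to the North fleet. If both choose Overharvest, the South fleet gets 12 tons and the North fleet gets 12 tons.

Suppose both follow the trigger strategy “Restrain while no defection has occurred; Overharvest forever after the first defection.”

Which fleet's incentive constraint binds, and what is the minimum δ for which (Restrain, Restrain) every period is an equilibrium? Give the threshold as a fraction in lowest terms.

the North fleet; δ ≥ 33/37

For the South fleet: deviation gain 40−28 = 12, per-period punishment loss 28−12 = 16. IC gives δ ≥ 12/28 = 3/7.
For the North fleet: gain 33, loss 4 per period, so δ ≥ 33/37.
The tighter constraint is the North fleet's, so cooperation needs δ ≥ 33/37.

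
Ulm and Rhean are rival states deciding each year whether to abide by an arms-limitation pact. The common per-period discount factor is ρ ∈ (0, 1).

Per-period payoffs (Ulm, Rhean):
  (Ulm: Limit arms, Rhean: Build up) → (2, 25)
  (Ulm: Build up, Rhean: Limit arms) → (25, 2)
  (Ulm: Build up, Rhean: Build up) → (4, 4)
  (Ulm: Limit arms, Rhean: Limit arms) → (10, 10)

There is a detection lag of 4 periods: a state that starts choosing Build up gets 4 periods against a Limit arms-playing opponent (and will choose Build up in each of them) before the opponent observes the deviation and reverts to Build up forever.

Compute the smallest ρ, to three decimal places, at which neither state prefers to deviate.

0.919

The best deviation is to choose Build up for all 4 undetected periods, earning 25 each, then 4 forever once detected.
Deviation value: 25(1−ρ^4)/(1−ρ) + 4ρ^4/(1−ρ); cooperation value: 10/(1−ρ).
IC: 10 ≥ 25(1−ρ^4) + 4ρ^4 = 25 − 21ρ^4.
So ρ^4 ≥ 15/21 = 5/7, giving ρ ≥ (5/7)^(1/4) ≈ 0.919.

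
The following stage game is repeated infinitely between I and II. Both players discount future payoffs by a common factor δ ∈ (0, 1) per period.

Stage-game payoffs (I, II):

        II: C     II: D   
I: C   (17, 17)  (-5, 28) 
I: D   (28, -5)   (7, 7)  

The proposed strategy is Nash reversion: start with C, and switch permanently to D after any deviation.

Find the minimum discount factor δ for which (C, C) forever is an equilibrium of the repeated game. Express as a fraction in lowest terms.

11/21

Under grim trigger the critical discount factor is (T−C)/(T−P) with T = 28, C = 17, P = 7.
δ* = (28−17)/(28−7) = 11/21.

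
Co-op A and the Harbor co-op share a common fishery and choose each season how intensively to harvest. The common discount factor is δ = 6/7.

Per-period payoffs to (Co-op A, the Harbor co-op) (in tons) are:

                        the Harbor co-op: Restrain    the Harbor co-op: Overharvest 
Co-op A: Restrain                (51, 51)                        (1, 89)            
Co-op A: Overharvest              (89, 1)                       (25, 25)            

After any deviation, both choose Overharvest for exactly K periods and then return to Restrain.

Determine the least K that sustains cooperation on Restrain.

2

No profitable deviation requires (51−25)(δ+…+δ^K) ≥ 89−51, i.e. δ+…+δ^K ≥ 19/13 ≈ 1.4615.
With δ = 6/7, the partial sums are K=1: 0.8571, K=2: 1.5918.
K = 2 is the first length at which the sum reaches 1.4615.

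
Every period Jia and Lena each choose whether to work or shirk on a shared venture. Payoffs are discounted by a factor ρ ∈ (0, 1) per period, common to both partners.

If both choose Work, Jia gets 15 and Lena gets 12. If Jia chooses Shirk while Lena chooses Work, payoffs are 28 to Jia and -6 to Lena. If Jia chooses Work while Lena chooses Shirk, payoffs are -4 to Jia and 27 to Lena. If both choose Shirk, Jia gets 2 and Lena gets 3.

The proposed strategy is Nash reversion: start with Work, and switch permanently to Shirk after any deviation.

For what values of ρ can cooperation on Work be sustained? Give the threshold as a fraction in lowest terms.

5/8

Jia: cooperation gives 15 each period; deviation gives 28 once then 2 forever.
  15/(1−ρ) ≥ 28 + 2ρ/(1−ρ) ⇒ ρ ≥ 13/26 = 1/2.
Lena: cooperation gives 12 each period; deviation gives 27 once then 3 forever.
  ρ ≥ 15/24 = 5/8.
Both must hold, so the binding constraint is Lena's: ρ ≥ 5/8.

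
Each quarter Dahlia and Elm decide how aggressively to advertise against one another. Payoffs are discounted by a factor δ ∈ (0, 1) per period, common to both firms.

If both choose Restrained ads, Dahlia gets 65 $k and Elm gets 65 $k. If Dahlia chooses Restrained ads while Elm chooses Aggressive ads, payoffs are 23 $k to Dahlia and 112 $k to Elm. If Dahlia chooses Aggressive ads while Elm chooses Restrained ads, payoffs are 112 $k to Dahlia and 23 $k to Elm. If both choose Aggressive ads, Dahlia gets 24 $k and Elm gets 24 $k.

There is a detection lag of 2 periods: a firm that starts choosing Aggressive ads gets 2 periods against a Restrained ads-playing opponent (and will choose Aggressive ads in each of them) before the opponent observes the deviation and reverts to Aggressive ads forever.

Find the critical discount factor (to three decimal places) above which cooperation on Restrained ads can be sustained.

Deviating for the 2 undetected periods gains 112−65 = 47 per period over cooperation, then loses 65−24 = 41 per period forever once punishment starts.
Gain: 47(1 + δ + … + δ^1); loss: 41·δ^2/(1−δ).
No profitable deviation ⇔ 47(1−δ^2) ≤ 41·δ^2, i.e. δ^2 ≥ 47/(47+41) = 47/88.
Hence δ ≥ (47/88)^(1/2) ≈ 0.731.

0.731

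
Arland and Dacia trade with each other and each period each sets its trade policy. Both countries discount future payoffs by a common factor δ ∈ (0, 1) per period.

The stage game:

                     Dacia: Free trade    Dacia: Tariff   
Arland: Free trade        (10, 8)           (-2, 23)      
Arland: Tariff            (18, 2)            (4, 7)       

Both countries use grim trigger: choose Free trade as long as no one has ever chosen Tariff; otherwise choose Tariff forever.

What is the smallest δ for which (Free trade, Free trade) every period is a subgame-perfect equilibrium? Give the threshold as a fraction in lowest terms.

Arland's threshold: (18−10)/(18−4) = 4/7.
Dacia's threshold: (23−8)/(23−7) = 15/16.
4/7 < 15/16, so Dacia binds and δ* = 15/16.

15/16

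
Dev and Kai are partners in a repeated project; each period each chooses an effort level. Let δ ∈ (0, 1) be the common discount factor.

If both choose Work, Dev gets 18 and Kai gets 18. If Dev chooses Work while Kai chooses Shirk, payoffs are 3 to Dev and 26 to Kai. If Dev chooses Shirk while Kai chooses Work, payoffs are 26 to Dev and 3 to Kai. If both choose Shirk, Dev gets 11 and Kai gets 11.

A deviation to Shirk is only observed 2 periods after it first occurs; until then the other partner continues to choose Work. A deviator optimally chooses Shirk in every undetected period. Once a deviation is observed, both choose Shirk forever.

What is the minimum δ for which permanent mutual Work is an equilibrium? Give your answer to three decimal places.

0.730

The best deviation is to choose Shirk for all 2 undetected periods, earning 26 each, then 11 forever once detected.
Deviation value: 26(1−δ^2)/(1−δ) + 11δ^2/(1−δ); cooperation value: 18/(1−δ).
IC: 18 ≥ 26(1−δ^2) + 11δ^2 = 26 − 15δ^2.
So δ^2 ≥ 8/15, giving δ ≥ (8/15)^(1/2) ≈ 0.730.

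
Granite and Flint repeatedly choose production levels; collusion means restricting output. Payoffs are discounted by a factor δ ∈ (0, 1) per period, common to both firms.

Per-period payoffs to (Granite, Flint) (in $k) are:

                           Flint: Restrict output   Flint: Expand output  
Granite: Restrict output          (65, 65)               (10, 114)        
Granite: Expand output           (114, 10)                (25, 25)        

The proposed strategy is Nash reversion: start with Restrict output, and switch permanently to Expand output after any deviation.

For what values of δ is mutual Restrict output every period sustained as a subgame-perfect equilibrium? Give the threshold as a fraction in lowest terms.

49/89

One-period gain from deviating is 114 − 65 = 49. The loss is 65 − 25 = 40 in every subsequent period, with present value 40·δ/(1−δ).
Deviation is unprofitable when 40·δ/(1−δ) ≥ 49, i.e. δ/(1−δ) ≥ 49/40.
Equivalently δ ≥ 49/(49+40) = 49/89.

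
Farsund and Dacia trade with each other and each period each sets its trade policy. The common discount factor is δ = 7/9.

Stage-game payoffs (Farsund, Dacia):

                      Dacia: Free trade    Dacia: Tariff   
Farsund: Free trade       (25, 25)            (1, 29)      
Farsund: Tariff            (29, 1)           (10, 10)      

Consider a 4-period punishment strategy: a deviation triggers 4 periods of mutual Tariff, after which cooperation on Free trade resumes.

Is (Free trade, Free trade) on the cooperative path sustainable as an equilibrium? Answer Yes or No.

Yes

IC: δ+…+δ^4 ≥ (29−25)/(25−10) = 4/15.
At δ = 7/9: partial sum = 2.2192 ≥ 0.2667. Cooperation sustainable.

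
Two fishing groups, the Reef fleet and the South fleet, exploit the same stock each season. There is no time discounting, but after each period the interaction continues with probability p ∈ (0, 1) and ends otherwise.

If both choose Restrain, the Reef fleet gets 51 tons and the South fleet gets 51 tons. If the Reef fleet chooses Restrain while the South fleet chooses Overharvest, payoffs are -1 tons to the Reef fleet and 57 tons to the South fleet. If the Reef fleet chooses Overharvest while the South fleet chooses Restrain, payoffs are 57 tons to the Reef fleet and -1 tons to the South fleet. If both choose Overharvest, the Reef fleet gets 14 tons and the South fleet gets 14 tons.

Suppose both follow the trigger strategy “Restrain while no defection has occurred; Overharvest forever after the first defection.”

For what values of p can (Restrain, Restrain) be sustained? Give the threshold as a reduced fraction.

With no time discounting, the continuation probability p plays the role of the discount factor.
Grim-trigger IC: 51/(1−p) ≥ 57 + 14p/(1−p) ⇒ p ≥ (57−51)/(57−14) = 6/43.

6/43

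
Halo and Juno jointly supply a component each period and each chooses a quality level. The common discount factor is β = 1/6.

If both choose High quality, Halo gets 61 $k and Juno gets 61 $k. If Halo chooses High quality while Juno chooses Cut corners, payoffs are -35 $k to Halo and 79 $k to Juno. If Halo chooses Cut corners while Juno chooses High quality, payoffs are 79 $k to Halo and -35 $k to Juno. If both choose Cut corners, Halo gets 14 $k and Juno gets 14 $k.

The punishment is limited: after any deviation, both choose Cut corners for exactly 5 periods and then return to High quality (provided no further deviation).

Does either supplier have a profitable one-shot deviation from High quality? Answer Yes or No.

A one-shot deviation gives 79 now, then 14 for 5 periods, then back to 61.
Gain from deviating: (79−61) today; loss: (61−14) in each of the next 5 periods.
No-deviation condition: (61−14)(β+…+β^5) ≥ 79−61, i.e. β+…+β^5 ≥ 18/47.
At β = 1/6: β+…+β^5 = 0.2000 < 0.3830.
So cooperation is not sustainable.

Yes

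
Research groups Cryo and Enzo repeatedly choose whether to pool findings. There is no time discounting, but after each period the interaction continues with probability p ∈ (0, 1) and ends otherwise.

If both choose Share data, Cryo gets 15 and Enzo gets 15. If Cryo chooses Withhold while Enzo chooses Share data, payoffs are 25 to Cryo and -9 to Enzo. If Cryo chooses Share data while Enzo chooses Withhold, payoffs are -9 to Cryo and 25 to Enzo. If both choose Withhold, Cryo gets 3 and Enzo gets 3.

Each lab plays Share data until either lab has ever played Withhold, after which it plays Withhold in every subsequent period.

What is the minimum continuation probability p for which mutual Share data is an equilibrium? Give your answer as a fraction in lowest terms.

5/11

Expected cooperation value is 15 + p·15 + p²·15 + … = 15/(1−p); deviation gives 25 + p·3/(1−p).
15 ≥ 25(1−p) + 3p ⇒ 22p ≥ 10 ⇒ p ≥ 10/22 = 5/11.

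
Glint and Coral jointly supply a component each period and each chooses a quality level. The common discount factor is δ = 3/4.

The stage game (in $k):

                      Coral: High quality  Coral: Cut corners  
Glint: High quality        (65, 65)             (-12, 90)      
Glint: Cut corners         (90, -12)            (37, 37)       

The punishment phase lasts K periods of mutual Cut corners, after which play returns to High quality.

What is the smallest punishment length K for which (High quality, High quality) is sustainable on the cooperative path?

2

Need Σ_{k=1}^{K} δ^k ≥ (90−65)/(65−37) = 0.8929 at δ = 3/4.
At K = 1 the sum is 0.7500 < 0.8929; at K = 2 it is 1.3125 ≥ 0.8929.
So the minimum punishment length is K = 2.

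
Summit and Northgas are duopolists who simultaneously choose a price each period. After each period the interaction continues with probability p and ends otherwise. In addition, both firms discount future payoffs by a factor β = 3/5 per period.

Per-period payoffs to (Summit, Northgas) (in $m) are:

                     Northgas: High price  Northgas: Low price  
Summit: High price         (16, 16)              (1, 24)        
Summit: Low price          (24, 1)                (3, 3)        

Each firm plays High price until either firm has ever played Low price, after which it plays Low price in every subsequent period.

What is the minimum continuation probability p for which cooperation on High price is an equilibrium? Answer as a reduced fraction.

40/63

Expected continuation weight on next period's payoff is β·p = 3/5·p, which plays the role of the discount factor.
Cooperation requires 3/5·p ≥ (24−16)/(24−3) = 8/21, hence p ≥ 40/63.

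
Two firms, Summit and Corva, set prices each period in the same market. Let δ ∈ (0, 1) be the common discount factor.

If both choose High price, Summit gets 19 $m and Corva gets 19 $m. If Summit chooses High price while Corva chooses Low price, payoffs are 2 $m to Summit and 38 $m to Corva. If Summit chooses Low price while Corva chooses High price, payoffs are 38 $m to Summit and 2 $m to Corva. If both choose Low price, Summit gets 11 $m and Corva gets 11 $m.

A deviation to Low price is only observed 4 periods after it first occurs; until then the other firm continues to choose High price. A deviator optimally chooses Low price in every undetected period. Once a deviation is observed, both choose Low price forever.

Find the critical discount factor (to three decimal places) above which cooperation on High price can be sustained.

Deviating for the 4 undetected periods gains 38−19 = 19 per period over cooperation, then loses 19−11 = 8 per period forever once punishment starts.
Gain: 19(1 + δ + … + δ^3); loss: 8·δ^4/(1−δ).
No profitable deviation ⇔ 19(1−δ^4) ≤ 8·δ^4, i.e. δ^4 ≥ 19/(19+8) = 19/27.
Hence δ ≥ (19/27)^(1/4) ≈ 0.916.

0.916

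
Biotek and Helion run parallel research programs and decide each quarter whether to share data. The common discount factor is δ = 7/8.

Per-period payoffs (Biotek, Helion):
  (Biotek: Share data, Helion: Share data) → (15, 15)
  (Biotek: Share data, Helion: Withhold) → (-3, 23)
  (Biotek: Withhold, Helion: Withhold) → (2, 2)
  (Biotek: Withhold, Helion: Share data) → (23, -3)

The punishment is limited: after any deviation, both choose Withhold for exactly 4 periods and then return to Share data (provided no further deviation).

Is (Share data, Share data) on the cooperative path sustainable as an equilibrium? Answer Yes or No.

Yes

A one-shot deviation gives 23 now, then 2 for 4 periods, then back to 15.
Gain from deviating: (23−15) today; loss: (15−2) in each of the next 4 periods.
No-deviation condition: (15−2)(δ+…+δ^4) ≥ 23−15, i.e. δ+…+δ^4 ≥ 8/13.
At δ = 7/8: δ+…+δ^4 = 2.8967 ≥ 0.6154.
So cooperation is sustainable.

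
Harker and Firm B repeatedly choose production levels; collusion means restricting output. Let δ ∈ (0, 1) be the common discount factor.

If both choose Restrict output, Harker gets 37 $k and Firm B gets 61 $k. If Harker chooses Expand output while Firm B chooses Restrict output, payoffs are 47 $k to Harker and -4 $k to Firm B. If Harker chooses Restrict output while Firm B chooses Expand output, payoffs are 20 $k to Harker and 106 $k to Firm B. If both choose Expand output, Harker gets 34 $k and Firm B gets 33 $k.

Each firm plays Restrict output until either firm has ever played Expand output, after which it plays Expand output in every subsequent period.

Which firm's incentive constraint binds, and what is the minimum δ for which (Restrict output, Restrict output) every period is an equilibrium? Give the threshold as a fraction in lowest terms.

Harker's threshold: (47−37)/(47−34) = 10/13.
Firm B's threshold: (106−61)/(106−33) = 45/73.
10/13 > 45/73, so Harker binds and δ* = 10/13.

Harker; δ ≥ 10/13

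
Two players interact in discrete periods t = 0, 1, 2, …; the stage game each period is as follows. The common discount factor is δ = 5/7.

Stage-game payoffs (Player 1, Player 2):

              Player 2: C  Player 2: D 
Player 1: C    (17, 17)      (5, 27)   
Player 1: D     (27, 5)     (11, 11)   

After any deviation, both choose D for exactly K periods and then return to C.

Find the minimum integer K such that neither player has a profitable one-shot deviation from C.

No profitable deviation requires (17−11)(δ+…+δ^K) ≥ 27−17, i.e. δ+…+δ^K ≥ 5/3 ≈ 1.6667.
With δ = 5/7, the partial sums are K=1: 0.7143, K=2: 1.2245, K=3: 1.5889, K=4: 1.8492.
K = 4 is the first length at which the sum reaches 1.6667.

4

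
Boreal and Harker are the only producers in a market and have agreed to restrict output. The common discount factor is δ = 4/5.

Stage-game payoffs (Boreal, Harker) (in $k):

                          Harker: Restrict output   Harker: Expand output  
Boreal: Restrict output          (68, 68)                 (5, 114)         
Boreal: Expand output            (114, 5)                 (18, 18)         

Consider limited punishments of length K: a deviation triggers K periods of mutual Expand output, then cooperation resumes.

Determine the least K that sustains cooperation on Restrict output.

2

Need Σ_{k=1}^{K} δ^k ≥ (114−68)/(68−18) = 0.9200 at δ = 4/5.
At K = 1 the sum is 0.8000 < 0.9200; at K = 2 it is 1.4400 ≥ 0.9200.
So the minimum punishment length is K = 2.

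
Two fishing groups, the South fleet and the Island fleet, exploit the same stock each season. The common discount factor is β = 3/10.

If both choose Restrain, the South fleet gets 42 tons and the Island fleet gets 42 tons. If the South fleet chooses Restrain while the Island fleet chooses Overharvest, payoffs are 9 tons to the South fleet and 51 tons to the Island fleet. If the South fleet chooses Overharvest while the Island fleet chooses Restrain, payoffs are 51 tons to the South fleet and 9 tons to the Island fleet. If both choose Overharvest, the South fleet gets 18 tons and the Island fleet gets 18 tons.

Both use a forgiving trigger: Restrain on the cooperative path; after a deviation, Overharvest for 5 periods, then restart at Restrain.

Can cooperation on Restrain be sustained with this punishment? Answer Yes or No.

Yes

Comparing payoff streams over the 6 periods until play realigns: cooperate → 42(1+β+…+β^5); deviate → 51 + 18(β+…+β^5).
Cooperation is sustained iff (42−18)(β+…+β^5) ≥ 51−42.
β+…+β^5 = 3/10·(1−(3/10)^5)/(1−3/10) = 0.4275, and (51−42)/(42−18) = 0.3750.
0.4275 ≥ 0.3750, so cooperation is sustainable.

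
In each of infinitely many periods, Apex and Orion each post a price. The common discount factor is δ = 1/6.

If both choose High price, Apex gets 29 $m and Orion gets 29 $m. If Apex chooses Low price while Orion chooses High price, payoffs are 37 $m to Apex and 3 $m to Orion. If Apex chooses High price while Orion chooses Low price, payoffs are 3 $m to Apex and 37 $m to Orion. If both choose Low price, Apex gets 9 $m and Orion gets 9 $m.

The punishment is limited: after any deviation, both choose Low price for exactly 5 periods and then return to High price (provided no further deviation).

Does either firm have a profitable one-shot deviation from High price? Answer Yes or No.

Yes

IC: δ+…+δ^5 ≥ (37−29)/(29−9) = 2/5.
At δ = 1/6: partial sum = 0.2000 < 0.4000. Cooperation not sustainable.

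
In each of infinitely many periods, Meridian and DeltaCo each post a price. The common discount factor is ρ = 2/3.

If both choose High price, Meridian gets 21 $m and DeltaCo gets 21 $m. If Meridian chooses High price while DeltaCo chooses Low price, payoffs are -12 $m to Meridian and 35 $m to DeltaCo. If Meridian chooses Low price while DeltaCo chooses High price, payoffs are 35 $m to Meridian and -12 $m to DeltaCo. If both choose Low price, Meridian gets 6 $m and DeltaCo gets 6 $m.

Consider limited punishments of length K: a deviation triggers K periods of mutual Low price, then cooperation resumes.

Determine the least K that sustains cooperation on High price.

No profitable deviation requires (21−6)(ρ+…+ρ^K) ≥ 35−21, i.e. ρ+…+ρ^K ≥ 14/15 ≈ 0.9333.
With ρ = 2/3, the partial sums are K=1: 0.6667, K=2: 1.1111.
K = 2 is the first length at which the sum reaches 0.9333.

2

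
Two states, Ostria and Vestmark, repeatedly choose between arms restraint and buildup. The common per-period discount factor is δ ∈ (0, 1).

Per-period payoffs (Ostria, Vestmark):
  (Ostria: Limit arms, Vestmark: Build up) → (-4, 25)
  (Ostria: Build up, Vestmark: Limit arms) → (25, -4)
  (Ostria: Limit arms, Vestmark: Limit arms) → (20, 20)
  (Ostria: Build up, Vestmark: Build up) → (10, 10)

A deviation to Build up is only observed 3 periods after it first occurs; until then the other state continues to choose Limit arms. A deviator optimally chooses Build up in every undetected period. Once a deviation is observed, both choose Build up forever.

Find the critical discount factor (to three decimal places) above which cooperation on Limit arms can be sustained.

0.693

The best deviation is to choose Build up for all 3 undetected periods, earning 25 each, then 10 forever once detected.
Deviation value: 25(1−δ^3)/(1−δ) + 10δ^3/(1−δ); cooperation value: 20/(1−δ).
IC: 20 ≥ 25(1−δ^3) + 10δ^3 = 25 − 15δ^3.
So δ^3 ≥ 5/15 = 1/3, giving δ ≥ (1/3)^(1/3) ≈ 0.693.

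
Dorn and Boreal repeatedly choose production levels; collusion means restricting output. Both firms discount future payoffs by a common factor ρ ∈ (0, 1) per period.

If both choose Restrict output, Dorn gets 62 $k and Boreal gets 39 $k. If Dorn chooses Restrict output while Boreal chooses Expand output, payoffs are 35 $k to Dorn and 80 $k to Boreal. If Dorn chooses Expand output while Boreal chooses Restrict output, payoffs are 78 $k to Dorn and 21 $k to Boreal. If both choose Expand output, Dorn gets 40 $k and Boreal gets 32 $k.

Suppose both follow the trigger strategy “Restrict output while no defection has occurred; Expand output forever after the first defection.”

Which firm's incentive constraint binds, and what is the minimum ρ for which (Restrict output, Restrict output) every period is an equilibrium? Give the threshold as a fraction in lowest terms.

Boreal; ρ ≥ 41/48

Dorn: cooperation gives 62 each period; deviation gives 78 once then 40 forever.
  62/(1−ρ) ≥ 78 + 40ρ/(1−ρ) ⇒ ρ ≥ 16/38 = 8/19.
Boreal: cooperation gives 39 each period; deviation gives 80 once then 32 forever.
  ρ ≥ 41/48.
Both must hold, so the binding constraint is Boreal's: ρ ≥ 41/48.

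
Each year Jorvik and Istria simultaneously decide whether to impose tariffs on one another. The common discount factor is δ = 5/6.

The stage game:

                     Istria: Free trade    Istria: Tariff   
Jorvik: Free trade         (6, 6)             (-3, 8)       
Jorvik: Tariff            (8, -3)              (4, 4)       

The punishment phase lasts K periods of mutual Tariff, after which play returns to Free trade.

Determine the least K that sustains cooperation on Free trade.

Need Σ_{k=1}^{K} δ^k ≥ (8−6)/(6−4) = 1.0000 at δ = 5/6.
At K = 1 the sum is 0.8333 < 1.0000; at K = 2 it is 1.5278 ≥ 1.0000.
So the minimum punishment length is K = 2.

2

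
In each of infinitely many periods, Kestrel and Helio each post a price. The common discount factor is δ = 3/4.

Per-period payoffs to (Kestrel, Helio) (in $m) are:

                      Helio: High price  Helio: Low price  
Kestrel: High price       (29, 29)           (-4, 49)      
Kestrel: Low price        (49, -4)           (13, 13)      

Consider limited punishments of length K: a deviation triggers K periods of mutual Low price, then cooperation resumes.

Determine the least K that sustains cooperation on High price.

2

Need Σ_{k=1}^{K} δ^k ≥ (49−29)/(29−13) = 1.2500 at δ = 3/4.
At K = 1 the sum is 0.7500 < 1.2500; at K = 2 it is 1.3125 ≥ 1.2500.
So the minimum punishment length is K = 2.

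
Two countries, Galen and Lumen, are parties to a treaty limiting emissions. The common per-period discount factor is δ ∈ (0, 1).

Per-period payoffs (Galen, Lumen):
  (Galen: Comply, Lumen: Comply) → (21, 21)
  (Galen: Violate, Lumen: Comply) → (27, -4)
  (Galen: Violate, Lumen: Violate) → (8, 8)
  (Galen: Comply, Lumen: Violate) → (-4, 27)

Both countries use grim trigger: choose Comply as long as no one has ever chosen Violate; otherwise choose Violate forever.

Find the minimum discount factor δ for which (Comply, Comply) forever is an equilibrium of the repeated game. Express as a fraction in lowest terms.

21/(1−δ) ≥ 27 + 8δ/(1−δ)
21 ≥ 27 − 19δ
δ ≥ 6/19.

6/19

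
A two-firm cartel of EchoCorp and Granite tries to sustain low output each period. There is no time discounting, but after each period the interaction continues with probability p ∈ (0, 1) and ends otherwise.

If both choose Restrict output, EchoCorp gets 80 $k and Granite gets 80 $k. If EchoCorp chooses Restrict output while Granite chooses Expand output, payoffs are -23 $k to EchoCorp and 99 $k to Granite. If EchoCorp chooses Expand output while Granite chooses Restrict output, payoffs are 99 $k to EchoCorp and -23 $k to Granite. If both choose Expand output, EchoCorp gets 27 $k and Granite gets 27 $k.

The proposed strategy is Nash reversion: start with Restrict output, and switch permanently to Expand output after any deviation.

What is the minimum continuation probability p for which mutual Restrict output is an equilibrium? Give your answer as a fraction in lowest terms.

With no time discounting, the continuation probability p plays the role of the discount factor.
Grim-trigger IC: 80/(1−p) ≥ 99 + 27p/(1−p) ⇒ p ≥ (99−80)/(99−27) = 19/72.

19/72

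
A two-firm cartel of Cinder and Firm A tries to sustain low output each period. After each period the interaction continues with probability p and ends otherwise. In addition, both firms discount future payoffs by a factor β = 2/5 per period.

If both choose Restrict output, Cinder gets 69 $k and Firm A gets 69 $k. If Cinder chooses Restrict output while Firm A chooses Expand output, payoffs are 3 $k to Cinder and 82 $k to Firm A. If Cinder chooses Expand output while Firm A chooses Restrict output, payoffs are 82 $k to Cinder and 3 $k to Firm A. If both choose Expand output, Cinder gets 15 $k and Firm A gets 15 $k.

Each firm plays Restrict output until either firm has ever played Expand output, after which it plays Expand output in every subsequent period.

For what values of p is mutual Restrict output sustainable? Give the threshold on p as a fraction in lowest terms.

65/134

With continuation probability p and discount β, the effective per-period discount factor is βp.
Grim-trigger IC: βp ≥ (82−69)/(82−15) = 13/67.
So p ≥ (13/67)/(2/5) = 65/134.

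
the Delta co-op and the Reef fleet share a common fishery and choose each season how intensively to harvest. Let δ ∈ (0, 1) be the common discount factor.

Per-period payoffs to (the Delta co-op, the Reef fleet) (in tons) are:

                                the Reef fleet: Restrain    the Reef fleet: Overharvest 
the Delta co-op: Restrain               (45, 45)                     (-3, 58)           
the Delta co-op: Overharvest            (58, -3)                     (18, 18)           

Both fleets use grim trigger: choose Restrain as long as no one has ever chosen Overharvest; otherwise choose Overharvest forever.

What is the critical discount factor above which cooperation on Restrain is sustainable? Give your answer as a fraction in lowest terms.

13/40

Cooperation forever yields 45 each period: 45/(1−δ).
Deviating yields 58 once, then 18 forever: 58 + 18δ/(1−δ).
No profitable deviation requires 45/(1−δ) ≥ 58 + 18δ/(1−δ).
Multiplying by (1−δ): 45 ≥ 58(1−δ) + 18δ = 58 − 40δ.
So 40δ ≥ 13, i.e. δ ≥ 13/40.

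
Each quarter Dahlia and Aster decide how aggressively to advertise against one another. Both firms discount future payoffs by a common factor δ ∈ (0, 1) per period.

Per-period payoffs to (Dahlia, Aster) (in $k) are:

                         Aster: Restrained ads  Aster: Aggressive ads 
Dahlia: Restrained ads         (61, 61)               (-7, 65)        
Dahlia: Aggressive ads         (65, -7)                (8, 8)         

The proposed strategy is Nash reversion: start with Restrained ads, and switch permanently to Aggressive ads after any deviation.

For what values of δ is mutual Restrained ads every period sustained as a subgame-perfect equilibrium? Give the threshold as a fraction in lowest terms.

Under grim trigger the critical discount factor is (T−C)/(T−P) with T = 65, C = 61, P = 8.
δ* = (65−61)/(65−8) = 4/57.

4/57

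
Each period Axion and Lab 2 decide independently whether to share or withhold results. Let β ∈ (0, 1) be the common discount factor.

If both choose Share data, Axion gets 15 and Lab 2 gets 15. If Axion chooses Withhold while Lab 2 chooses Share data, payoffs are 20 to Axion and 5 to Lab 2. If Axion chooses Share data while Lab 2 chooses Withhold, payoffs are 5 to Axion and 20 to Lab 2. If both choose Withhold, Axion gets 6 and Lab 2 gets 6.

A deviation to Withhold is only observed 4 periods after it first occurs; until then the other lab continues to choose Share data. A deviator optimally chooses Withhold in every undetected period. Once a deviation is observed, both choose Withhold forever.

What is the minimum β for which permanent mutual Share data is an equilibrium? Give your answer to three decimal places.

0.773

The best deviation is to choose Withhold for all 4 undetected periods, earning 20 each, then 6 forever once detected.
Deviation value: 20(1−β^4)/(1−β) + 6β^4/(1−β); cooperation value: 15/(1−β).
IC: 15 ≥ 20(1−β^4) + 6β^4 = 20 − 14β^4.
So β^4 ≥ 5/14, giving β ≥ (5/14)^(1/4) ≈ 0.773.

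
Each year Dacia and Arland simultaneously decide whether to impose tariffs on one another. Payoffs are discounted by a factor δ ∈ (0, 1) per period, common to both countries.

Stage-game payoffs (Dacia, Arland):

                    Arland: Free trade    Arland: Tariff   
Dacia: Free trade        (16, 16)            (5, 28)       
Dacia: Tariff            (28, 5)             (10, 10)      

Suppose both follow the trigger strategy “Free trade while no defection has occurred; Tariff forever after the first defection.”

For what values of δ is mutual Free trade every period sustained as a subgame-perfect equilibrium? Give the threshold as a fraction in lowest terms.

16/(1−δ) ≥ 28 + 10δ/(1−δ)
16 ≥ 28 − 18δ
δ ≥ 12/18 = 2/3.

2/3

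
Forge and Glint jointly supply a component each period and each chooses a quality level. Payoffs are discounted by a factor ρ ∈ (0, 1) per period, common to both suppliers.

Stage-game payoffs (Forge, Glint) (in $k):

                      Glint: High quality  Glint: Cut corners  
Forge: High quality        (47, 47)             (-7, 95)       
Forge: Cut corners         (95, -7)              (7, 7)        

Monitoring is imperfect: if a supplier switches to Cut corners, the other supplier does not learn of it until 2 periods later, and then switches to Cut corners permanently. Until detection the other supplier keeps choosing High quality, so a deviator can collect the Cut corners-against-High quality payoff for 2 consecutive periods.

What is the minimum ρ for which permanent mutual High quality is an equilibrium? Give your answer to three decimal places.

Deviating for the 2 undetected periods gains 95−47 = 48 per period over cooperation, then loses 47−7 = 40 per period forever once punishment starts.
Gain: 48(1 + ρ + … + ρ^1); loss: 40·ρ^2/(1−ρ).
No profitable deviation ⇔ 48(1−ρ^2) ≤ 40·ρ^2, i.e. ρ^2 ≥ 48/(48+40) = 6/11.
Hence ρ ≥ (6/11)^(1/2) ≈ 0.739.

0.739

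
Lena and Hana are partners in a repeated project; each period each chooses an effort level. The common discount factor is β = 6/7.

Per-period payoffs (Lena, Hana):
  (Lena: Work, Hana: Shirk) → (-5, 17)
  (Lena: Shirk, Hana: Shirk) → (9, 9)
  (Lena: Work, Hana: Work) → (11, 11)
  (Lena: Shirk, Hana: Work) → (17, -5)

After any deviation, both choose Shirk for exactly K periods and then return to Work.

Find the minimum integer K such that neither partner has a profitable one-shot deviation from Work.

5

Need Σ_{k=1}^{K} β^k ≥ (17−11)/(11−9) = 3.0000 at β = 6/7.
At K = 4 the sum is 2.7613 < 3.0000; at K = 5 it is 3.2240 ≥ 3.0000.
So the minimum punishment length is K = 5.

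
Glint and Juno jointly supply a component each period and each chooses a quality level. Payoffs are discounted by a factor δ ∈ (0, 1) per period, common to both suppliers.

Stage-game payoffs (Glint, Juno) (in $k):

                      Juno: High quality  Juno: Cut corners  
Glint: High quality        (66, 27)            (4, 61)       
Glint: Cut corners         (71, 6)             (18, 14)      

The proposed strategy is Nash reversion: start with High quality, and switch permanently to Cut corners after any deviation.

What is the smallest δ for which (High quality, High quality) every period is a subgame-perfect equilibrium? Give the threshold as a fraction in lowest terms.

34/47

For Glint: deviation gain 71−66 = 5, per-period punishment loss 66−18 = 48. IC gives δ ≥ 5/53.
For Juno: gain 34, loss 13 per period, so δ ≥ 34/47.
The tighter constraint is Juno's, so cooperation needs δ ≥ 34/47.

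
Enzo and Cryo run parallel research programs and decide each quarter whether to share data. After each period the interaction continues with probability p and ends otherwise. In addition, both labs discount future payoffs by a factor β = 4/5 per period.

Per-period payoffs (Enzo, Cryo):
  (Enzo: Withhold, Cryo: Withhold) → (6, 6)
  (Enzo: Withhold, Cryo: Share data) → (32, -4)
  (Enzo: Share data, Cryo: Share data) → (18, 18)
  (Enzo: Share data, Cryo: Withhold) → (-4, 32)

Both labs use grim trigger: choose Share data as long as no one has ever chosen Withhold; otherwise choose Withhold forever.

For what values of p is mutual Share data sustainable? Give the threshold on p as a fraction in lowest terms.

35/52

Expected continuation weight on next period's payoff is β·p = 4/5·p, which plays the role of the discount factor.
Cooperation requires 4/5·p ≥ (32−18)/(32−6) = 7/13, hence p ≥ 35/52.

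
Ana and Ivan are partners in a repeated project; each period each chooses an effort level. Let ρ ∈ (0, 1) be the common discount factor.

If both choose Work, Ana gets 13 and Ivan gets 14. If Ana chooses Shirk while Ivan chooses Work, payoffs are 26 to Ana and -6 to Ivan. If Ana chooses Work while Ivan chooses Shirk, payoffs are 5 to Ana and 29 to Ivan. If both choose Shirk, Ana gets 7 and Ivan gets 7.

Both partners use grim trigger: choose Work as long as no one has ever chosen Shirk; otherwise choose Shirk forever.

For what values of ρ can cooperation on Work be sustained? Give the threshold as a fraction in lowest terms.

Ana's threshold: (26−13)/(26−7) = 13/19.
Ivan's threshold: (29−14)/(29−7) = 15/22.
13/19 > 15/22, so Ana binds and ρ* = 13/19.

13/19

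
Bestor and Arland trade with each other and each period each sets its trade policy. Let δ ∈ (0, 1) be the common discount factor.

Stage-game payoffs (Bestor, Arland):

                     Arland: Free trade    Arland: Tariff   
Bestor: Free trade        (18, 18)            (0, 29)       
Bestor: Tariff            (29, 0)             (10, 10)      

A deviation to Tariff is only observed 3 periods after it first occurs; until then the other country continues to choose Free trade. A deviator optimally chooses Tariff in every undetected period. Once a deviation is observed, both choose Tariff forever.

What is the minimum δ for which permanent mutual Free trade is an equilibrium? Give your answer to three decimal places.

0.833

The best deviation is to choose Tariff for all 3 undetected periods, earning 29 each, then 10 forever once detected.
Deviation value: 29(1−δ^3)/(1−δ) + 10δ^3/(1−δ); cooperation value: 18/(1−δ).
IC: 18 ≥ 29(1−δ^3) + 10δ^3 = 29 − 19δ^3.
So δ^3 ≥ 11/19, giving δ ≥ (11/19)^(1/3) ≈ 0.833.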